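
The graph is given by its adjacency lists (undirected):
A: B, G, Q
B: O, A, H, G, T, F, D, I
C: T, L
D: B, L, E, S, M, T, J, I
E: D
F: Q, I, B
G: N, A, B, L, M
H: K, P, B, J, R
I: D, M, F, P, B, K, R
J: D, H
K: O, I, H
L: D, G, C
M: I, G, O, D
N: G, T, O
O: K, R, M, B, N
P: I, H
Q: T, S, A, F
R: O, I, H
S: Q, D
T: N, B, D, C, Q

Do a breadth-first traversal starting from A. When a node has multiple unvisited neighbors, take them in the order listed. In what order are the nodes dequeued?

Visit A; enqueue B, G, Q → queue [B, G, Q]
Visit B; enqueue O, H, T, F, D, I → queue [G, Q, O, H, T, F, D, I]
Visit G; enqueue N, L, M → queue [Q, O, H, T, F, D, I, N, L, M]
Visit Q; enqueue S → queue [O, H, T, F, D, I, N, L, M, S]
Visit O; enqueue K, R → queue [H, T, F, D, I, N, L, M, S, K, R]
Visit H; enqueue P, J → queue [T, F, D, I, N, L, M, S, K, R, P, J]
Visit T; enqueue C → queue [F, D, I, N, L, M, S, K, R, P, J, C]
Visit F → queue [D, I, N, L, M, S, K, R, P, J, C]
Visit D; enqueue E → queue [I, N, L, M, S, K, R, P, J, C, E]
Visit I → queue [N, L, M, S, K, R, P, J, C, E]
Visit N → queue [L, M, S, K, R, P, J, C, E]
Visit L → queue [M, S, K, R, P, J, C, E]
Visit M → queue [S, K, R, P, J, C, E]
Visit S → queue [K, R, P, J, C, E]
Visit K → queue [R, P, J, C, E]
Visit R → queue [P, J, C, E]
Visit P → queue [J, C, E]
Visit J → queue [C, E]
Visit C → queue [E]
Visit E → queue []

A, B, G, Q, O, H, T, F, D, I, N, L, M, S, K, R, P, J, C, E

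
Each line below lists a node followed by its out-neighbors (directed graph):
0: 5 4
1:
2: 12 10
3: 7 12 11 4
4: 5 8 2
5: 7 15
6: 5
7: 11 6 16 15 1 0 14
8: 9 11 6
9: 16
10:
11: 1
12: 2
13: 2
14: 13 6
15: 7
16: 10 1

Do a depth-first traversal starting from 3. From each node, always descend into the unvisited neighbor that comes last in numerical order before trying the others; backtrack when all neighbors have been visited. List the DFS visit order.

Visit 3
3 → 12
12 → 2
2 → 10
3 → 11
11 → 1
3 → 7
7 → 16
7 → 15
7 → 14
14 → 13
14 → 6
6 → 5
7 → 0
0 → 4
4 → 8
8 → 9

3, 12, 2, 10, 11, 1, 7, 16, 15, 14, 13, 6, 5, 0, 4, 8, 9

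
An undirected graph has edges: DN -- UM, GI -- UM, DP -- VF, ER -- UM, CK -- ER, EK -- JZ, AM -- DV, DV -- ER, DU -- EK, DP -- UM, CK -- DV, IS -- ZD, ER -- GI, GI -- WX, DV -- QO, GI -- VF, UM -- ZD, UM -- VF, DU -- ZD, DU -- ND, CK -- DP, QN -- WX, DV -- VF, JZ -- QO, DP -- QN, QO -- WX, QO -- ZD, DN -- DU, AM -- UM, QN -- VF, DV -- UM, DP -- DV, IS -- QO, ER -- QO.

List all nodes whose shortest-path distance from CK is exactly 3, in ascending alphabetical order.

Level 0: CK
Level 1: DP, DV, ER
Level 2: AM, GI, QN, QO, UM, VF
Level 3: DN, IS, JZ, WX, ZD
Level 4: DU, EK
Level 5: ND

DN, IS, JZ, WX, ZD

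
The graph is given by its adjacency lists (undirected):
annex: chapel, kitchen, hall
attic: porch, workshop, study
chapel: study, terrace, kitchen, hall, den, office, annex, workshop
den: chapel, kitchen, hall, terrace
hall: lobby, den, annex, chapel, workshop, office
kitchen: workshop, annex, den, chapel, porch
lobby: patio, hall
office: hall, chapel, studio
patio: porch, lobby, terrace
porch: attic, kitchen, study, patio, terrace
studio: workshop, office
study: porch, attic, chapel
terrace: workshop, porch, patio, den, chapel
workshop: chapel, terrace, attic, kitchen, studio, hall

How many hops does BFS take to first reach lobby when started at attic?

3

Level 0: attic
Level 1: porch, study, workshop
Level 2: chapel, hall, kitchen, patio, studio, terrace
Level 3: annex, den, lobby, office
lobby first appears at level 3.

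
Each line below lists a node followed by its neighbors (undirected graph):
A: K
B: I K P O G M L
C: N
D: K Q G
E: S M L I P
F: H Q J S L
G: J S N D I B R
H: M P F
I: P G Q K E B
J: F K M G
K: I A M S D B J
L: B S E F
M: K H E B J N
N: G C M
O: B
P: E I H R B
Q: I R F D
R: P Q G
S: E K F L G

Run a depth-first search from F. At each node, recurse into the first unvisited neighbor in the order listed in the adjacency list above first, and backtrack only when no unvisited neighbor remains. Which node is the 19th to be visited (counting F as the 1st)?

Visit F
F → H
H → M
M → K
K → I
I → P
P → E
E → S
S → L
L → B
B → O
B → G
G → J
G → N
N → C
G → D
D → Q
Q → R
K → A

Visit order: F, H, M, K, I, P, E, S, L, B, O, G, J, N, C, D, Q, R, A

A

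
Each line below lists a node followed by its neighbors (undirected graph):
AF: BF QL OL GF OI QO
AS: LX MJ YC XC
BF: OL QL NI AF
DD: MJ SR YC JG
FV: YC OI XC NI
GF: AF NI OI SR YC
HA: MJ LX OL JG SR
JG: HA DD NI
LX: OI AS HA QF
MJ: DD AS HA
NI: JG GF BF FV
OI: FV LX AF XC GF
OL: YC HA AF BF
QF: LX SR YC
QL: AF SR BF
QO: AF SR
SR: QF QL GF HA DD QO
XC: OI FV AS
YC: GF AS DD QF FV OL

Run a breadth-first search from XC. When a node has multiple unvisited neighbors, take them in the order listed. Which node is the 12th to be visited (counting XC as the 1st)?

QF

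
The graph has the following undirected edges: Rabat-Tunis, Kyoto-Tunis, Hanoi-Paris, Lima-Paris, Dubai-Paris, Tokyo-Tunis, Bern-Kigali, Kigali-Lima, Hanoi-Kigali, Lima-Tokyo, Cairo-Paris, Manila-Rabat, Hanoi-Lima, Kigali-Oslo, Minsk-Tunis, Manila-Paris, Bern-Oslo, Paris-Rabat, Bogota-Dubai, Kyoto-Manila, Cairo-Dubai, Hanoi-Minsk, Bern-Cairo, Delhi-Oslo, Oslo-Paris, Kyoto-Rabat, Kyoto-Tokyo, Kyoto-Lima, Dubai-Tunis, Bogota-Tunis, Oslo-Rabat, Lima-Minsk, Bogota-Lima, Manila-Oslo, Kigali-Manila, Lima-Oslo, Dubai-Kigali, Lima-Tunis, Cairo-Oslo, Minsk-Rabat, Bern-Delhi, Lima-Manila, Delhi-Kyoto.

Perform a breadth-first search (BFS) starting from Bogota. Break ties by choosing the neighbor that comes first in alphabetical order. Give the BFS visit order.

Visit Bogota; enqueue Dubai, Lima, Tunis → queue [Dubai, Lima, Tunis]
Visit Dubai; enqueue Cairo, Kigali, Paris → queue [Lima, Tunis, Cairo, Kigali, Paris]
Visit Lima; enqueue Hanoi, Kyoto, Manila, Minsk, Oslo, Tokyo → queue [Tunis, Cairo, Kigali, Paris, Hanoi, Kyoto, Manila, Minsk, Oslo, Tokyo]
Visit Tunis; enqueue Rabat → queue [Cairo, Kigali, Paris, Hanoi, Kyoto, Manila, Minsk, Oslo, Tokyo, Rabat]
Visit Cairo; enqueue Bern → queue [Kigali, Paris, Hanoi, Kyoto, Manila, Minsk, Oslo, Tokyo, Rabat, Bern]
Visit Kigali → queue [Paris, Hanoi, Kyoto, Manila, Minsk, Oslo, Tokyo, Rabat, Bern]
Visit Paris → queue [Hanoi, Kyoto, Manila, Minsk, Oslo, Tokyo, Rabat, Bern]
Visit Hanoi → queue [Kyoto, Manila, Minsk, Oslo, Tokyo, Rabat, Bern]
Visit Kyoto; enqueue Delhi → queue [Manila, Minsk, Oslo, Tokyo, Rabat, Bern, Delhi]
Visit Manila → queue [Minsk, Oslo, Tokyo, Rabat, Bern, Delhi]
Visit Minsk → queue [Oslo, Tokyo, Rabat, Bern, Delhi]
Visit Oslo → queue [Tokyo, Rabat, Bern, Delhi]
Visit Tokyo → queue [Rabat, Bern, Delhi]
Visit Rabat → queue [Bern, Delhi]
Visit Bern → queue [Delhi]
Visit Delhi → queue []

Bogota -> Dubai -> Lima -> Tunis -> Cairo -> Kigali -> Paris -> Hanoi -> Kyoto -> Manila -> Minsk -> Oslo -> Tokyo -> Rabat -> Bern -> Delhi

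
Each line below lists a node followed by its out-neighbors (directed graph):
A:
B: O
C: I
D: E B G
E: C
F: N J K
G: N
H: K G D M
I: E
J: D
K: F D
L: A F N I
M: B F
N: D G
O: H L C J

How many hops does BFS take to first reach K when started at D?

4

Level 0: D
Level 1: B, E, G
Level 2: C, N, O
Level 3: H, I, J, L
Level 4: A, F, K, M
K first appears at level 4.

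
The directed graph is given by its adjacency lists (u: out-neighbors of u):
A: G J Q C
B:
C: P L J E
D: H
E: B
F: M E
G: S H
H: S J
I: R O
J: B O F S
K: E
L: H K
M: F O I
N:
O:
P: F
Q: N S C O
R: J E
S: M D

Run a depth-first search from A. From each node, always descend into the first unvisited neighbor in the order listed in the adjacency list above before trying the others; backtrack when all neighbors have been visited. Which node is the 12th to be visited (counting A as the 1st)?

D

Visit A
A → G
G → S
S → M
M → F
F → E
E → B
M → O
M → I
I → R
R → J
S → D
D → H
A → Q
Q → N
Q → C
C → P
C → L
L → K

Visit order: A, G, S, M, F, E, B, O, I, R, J, D, H, Q, N, C, P, L, K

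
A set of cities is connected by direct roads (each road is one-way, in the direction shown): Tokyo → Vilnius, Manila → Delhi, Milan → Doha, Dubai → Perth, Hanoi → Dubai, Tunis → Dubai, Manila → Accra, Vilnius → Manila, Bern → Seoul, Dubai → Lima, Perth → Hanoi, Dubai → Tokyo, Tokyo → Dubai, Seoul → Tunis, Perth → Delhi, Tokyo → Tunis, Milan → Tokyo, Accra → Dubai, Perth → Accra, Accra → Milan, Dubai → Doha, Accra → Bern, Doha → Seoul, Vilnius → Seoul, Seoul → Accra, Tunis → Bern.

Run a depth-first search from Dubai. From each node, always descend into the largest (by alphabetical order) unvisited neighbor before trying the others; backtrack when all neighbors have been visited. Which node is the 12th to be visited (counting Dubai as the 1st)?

Perth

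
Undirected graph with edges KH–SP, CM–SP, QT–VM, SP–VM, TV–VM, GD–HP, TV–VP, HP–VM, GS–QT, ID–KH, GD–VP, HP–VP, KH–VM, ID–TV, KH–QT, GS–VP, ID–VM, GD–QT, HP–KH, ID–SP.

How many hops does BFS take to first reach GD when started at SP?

3

Level 0: SP
Level 1: CM, ID, KH, VM
Level 2: HP, QT, TV
Level 3: GD, GS, VP
GD first appears at level 3.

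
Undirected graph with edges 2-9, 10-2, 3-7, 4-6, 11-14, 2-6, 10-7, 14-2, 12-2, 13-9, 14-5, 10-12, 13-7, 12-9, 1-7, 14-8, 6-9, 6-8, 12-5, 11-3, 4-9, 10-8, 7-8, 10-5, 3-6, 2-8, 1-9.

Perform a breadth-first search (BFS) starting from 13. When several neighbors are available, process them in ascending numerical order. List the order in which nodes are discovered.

13 → 7 → 9 → 1 → 3 → 8 → 10 → 2 → 4 → 6 → 12 → 11 → 14 → 5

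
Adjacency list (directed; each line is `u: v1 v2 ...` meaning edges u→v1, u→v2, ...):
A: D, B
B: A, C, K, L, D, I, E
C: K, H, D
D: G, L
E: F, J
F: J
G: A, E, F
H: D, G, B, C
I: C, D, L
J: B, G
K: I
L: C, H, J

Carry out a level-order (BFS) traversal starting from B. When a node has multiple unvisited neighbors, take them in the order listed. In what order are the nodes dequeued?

Visit B; enqueue A, C, K, L, D, I, E → queue [A, C, K, L, D, I, E]
Visit A → queue [C, K, L, D, I, E]
Visit C; enqueue H → queue [K, L, D, I, E, H]
Visit K → queue [L, D, I, E, H]
Visit L; enqueue J → queue [D, I, E, H, J]
Visit D; enqueue G → queue [I, E, H, J, G]
Visit I → queue [E, H, J, G]
Visit E; enqueue F → queue [H, J, G, F]
Visit H → queue [J, G, F]
Visit J → queue [G, F]
Visit G → queue [F]
Visit F → queue []

B A C K L D I E H J G F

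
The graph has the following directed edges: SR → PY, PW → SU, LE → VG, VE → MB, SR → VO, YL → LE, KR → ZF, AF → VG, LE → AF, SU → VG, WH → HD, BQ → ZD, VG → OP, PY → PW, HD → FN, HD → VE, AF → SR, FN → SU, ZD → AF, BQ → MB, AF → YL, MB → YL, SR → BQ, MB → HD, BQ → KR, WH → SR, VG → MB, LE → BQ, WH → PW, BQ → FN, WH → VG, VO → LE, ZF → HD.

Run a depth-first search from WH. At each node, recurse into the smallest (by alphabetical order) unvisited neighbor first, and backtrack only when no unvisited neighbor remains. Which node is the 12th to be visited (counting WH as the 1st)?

Visit WH
WH → HD
HD → FN
FN → SU
SU → VG
VG → MB
MB → YL
YL → LE
LE → AF
AF → SR
SR → BQ
BQ → KR
KR → ZF
BQ → ZD
SR → PY
PY → PW
SR → VO
VG → OP
HD → VE

Visit order: WH, HD, FN, SU, VG, MB, YL, LE, AF, SR, BQ, KR, ZF, ZD, PY, PW, VO, OP, VE

KR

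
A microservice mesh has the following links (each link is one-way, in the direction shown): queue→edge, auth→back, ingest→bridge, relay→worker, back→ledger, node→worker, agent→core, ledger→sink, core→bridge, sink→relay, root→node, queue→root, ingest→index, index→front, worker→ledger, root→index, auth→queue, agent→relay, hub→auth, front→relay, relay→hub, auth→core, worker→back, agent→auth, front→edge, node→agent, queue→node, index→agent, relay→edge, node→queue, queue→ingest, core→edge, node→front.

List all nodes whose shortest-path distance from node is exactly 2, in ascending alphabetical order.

auth, back, core, edge, ingest, ledger, relay, root

Level 0: node
Level 1: agent, front, queue, worker
Level 2: auth, back, core, edge, ingest, ledger, relay, root
Level 3: bridge, hub, index, sink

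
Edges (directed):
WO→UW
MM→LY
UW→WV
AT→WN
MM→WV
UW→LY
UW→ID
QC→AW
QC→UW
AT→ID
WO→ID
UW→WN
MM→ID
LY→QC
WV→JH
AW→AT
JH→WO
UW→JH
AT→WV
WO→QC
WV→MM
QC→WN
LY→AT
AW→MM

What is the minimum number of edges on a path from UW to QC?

2

Level 0: UW
Level 1: ID, JH, LY, WN, WV
Level 2: AT, MM, QC, WO
Level 3: AW
QC first appears at level 2.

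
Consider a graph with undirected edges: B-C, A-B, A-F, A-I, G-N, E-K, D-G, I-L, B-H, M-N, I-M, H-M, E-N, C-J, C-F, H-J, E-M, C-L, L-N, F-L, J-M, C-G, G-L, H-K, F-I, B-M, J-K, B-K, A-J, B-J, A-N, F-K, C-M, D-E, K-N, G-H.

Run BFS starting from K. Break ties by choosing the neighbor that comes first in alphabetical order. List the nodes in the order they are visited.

Visit K; enqueue B, E, F, H, J, N → queue [B, E, F, H, J, N]
Visit B; enqueue A, C, M → queue [E, F, H, J, N, A, C, M]
Visit E; enqueue D → queue [F, H, J, N, A, C, M, D]
Visit F; enqueue I, L → queue [H, J, N, A, C, M, D, I, L]
Visit H; enqueue G → queue [J, N, A, C, M, D, I, L, G]
Visit J → queue [N, A, C, M, D, I, L, G]
Visit N → queue [A, C, M, D, I, L, G]
Visit A → queue [C, M, D, I, L, G]
Visit C → queue [M, D, I, L, G]
Visit M → queue [D, I, L, G]
Visit D → queue [I, L, G]
Visit I → queue [L, G]
Visit L → queue [G]
Visit G → queue []

K B E F H J N A C M D I L G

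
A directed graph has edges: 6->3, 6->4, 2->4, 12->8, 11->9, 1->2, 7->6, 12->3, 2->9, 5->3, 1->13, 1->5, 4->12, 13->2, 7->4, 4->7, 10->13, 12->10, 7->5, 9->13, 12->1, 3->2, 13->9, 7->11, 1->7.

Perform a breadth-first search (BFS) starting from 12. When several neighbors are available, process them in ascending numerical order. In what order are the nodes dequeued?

12 1 3 8 10 2 5 7 13 4 9 6 11

Visit 12; enqueue 1, 3, 8, 10 → queue [1, 3, 8, 10]
Visit 1; enqueue 2, 5, 7, 13 → queue [3, 8, 10, 2, 5, 7, 13]
Visit 3 → queue [8, 10, 2, 5, 7, 13]
Visit 8 → queue [10, 2, 5, 7, 13]
Visit 10 → queue [2, 5, 7, 13]
Visit 2; enqueue 4, 9 → queue [5, 7, 13, 4, 9]
Visit 5 → queue [7, 13, 4, 9]
Visit 7; enqueue 6, 11 → queue [13, 4, 9, 6, 11]
Visit 13 → queue [4, 9, 6, 11]
Visit 4 → queue [9, 6, 11]
Visit 9 → queue [6, 11]
Visit 6 → queue [11]
Visit 11 → queue []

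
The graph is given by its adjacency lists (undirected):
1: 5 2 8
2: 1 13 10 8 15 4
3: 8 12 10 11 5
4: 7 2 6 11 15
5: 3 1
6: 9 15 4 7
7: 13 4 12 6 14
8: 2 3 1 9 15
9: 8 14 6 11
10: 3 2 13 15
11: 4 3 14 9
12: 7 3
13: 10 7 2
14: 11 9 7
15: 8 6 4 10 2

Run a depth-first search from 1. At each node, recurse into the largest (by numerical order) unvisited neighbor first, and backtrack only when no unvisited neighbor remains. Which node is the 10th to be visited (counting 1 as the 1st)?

Visit 1
1 → 8
8 → 15
15 → 10
10 → 13
13 → 7
7 → 14
14 → 11
11 → 9
9 → 6
6 → 4
4 → 2
11 → 3
3 → 12
3 → 5

Visit order: 1, 8, 15, 10, 13, 7, 14, 11, 9, 6, 4, 2, 3, 12, 5

6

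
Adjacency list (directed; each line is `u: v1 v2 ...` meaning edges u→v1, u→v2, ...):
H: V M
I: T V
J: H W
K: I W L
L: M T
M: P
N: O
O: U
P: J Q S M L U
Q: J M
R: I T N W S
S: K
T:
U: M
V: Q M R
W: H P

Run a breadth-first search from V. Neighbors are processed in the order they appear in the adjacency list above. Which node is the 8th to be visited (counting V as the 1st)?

Visit V; enqueue Q, M, R → queue [Q, M, R]
Visit Q; enqueue J → queue [M, R, J]
Visit M; enqueue P → queue [R, J, P]
Visit R; enqueue I, T, N, W, S → queue [J, P, I, T, N, W, S]
Visit J; enqueue H → queue [P, I, T, N, W, S, H]
Visit P; enqueue L, U → queue [I, T, N, W, S, H, L, U]
Visit I → queue [T, N, W, S, H, L, U]
Visit T → queue [N, W, S, H, L, U]
Visit N; enqueue O → queue [W, S, H, L, U, O]
Visit W → queue [S, H, L, U, O]
Visit S; enqueue K → queue [H, L, U, O, K]
Visit H → queue [L, U, O, K]
Visit L → queue [U, O, K]
Visit U → queue [O, K]
Visit O → queue [K]
Visit K → queue []

Visit order: V, Q, M, R, J, P, I, T, N, W, S, H, L, U, O, K

T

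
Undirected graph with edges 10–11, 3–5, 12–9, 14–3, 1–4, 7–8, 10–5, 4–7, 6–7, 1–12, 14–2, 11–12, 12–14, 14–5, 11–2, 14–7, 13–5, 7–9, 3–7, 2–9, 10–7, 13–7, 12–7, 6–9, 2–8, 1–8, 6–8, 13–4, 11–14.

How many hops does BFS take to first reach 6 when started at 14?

Level 0: 14
Level 1: 2, 3, 5, 7, 11, 12
Level 2: 1, 4, 6, 8, 9, 10, 13
6 first appears at level 2.

2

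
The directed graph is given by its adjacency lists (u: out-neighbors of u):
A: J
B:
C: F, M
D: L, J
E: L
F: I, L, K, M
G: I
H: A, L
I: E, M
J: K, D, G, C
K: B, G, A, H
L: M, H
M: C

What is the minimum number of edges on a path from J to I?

2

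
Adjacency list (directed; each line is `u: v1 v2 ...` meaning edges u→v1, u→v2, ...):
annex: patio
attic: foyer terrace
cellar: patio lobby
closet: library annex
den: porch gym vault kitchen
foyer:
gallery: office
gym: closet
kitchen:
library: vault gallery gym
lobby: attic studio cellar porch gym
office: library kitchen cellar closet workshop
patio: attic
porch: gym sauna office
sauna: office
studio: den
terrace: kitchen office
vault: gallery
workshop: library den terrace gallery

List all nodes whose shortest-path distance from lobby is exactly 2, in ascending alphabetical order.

closet, den, foyer, office, patio, sauna, terrace

Level 0: lobby
Level 1: attic, cellar, gym, porch, studio
Level 2: closet, den, foyer, office, patio, sauna, terrace
Level 3: annex, kitchen, library, vault, workshop
Level 4: gallery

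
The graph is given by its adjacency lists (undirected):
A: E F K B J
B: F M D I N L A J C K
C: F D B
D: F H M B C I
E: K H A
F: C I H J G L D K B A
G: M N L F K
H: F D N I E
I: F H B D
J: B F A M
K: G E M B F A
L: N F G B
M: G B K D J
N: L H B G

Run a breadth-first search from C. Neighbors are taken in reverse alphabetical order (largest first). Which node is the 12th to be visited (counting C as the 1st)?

Visit C; enqueue F, D, B → queue [F, D, B]
Visit F; enqueue L, K, J, I, H, G, A → queue [D, B, L, K, J, I, H, G, A]
Visit D; enqueue M → queue [B, L, K, J, I, H, G, A, M]
Visit B; enqueue N → queue [L, K, J, I, H, G, A, M, N]
Visit L → queue [K, J, I, H, G, A, M, N]
Visit K; enqueue E → queue [J, I, H, G, A, M, N, E]
Visit J → queue [I, H, G, A, M, N, E]
Visit I → queue [H, G, A, M, N, E]
Visit H → queue [G, A, M, N, E]
Visit G → queue [A, M, N, E]
Visit A → queue [M, N, E]
Visit M → queue [N, E]
Visit N → queue [E]
Visit E → queue []

Visit order: C, F, D, B, L, K, J, I, H, G, A, M, N, E

M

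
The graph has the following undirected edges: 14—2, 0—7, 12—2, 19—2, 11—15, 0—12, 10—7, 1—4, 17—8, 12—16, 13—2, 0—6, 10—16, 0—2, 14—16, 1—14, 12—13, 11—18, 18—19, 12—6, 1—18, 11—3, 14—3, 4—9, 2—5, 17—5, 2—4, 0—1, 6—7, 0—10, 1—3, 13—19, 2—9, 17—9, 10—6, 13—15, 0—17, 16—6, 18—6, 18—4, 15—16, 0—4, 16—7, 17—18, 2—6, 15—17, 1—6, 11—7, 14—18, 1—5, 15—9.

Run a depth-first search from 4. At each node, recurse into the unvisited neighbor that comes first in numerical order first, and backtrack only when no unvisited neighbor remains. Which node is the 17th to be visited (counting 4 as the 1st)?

10

Visit 4
4 → 0
0 → 1
1 → 3
3 → 11
11 → 7
7 → 6
6 → 2
2 → 5
5 → 17
17 → 8
17 → 9
9 → 15
15 → 13
13 → 12
12 → 16
16 → 10
16 → 14
14 → 18
18 → 19

Visit order: 4, 0, 1, 3, 11, 7, 6, 2, 5, 17, 8, 9, 15, 13, 12, 16, 10, 14, 18, 19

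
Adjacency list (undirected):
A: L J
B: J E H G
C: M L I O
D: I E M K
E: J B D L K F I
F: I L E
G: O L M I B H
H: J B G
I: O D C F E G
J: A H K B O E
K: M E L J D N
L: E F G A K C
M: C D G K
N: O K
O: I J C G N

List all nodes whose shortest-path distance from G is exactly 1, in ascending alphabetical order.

Level 0: G
Level 1: B, H, I, L, M, O
Level 2: A, C, D, E, F, J, K, N

B, H, I, L, M, O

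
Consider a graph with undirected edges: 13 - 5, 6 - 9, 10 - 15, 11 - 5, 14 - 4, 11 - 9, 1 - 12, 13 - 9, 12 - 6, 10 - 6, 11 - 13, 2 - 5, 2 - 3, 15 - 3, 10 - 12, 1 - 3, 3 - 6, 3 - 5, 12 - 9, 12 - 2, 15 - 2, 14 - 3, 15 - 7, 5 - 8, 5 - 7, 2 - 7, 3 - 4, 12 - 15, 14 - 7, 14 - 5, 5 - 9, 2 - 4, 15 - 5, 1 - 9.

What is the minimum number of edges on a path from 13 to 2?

2

Level 0: 13
Level 1: 5, 9, 11
Level 2: 1, 2, 3, 6, 7, 8, 12, 14, 15
Level 3: 4, 10
2 first appears at level 2.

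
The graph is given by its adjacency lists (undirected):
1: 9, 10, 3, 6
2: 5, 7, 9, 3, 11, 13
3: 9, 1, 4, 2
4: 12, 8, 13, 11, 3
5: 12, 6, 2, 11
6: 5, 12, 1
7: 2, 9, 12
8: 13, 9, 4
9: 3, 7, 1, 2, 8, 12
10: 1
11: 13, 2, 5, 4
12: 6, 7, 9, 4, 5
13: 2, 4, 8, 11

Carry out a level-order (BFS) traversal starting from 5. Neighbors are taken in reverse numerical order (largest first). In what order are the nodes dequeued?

5, 12, 11, 6, 2, 9, 7, 4, 13, 1, 3, 8, 10

Visit 5; enqueue 12, 11, 6, 2 → queue [12, 11, 6, 2]
Visit 12; enqueue 9, 7, 4 → queue [11, 6, 2, 9, 7, 4]
Visit 11; enqueue 13 → queue [6, 2, 9, 7, 4, 13]
Visit 6; enqueue 1 → queue [2, 9, 7, 4, 13, 1]
Visit 2; enqueue 3 → queue [9, 7, 4, 13, 1, 3]
Visit 9; enqueue 8 → queue [7, 4, 13, 1, 3, 8]
Visit 7 → queue [4, 13, 1, 3, 8]
Visit 4 → queue [13, 1, 3, 8]
Visit 13 → queue [1, 3, 8]
Visit 1; enqueue 10 → queue [3, 8, 10]
Visit 3 → queue [8, 10]
Visit 8 → queue [10]
Visit 10 → queue []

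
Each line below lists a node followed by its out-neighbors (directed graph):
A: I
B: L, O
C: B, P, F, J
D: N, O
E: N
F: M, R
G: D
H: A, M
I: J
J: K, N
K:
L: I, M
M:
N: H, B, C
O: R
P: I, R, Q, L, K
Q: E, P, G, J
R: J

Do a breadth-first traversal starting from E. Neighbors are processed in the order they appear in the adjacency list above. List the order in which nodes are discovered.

E N H B C A M L O P F J I R Q K G D

Visit E; enqueue N → queue [N]
Visit N; enqueue H, B, C → queue [H, B, C]
Visit H; enqueue A, M → queue [B, C, A, M]
Visit B; enqueue L, O → queue [C, A, M, L, O]
Visit C; enqueue P, F, J → queue [A, M, L, O, P, F, J]
Visit A; enqueue I → queue [M, L, O, P, F, J, I]
Visit M → queue [L, O, P, F, J, I]
Visit L → queue [O, P, F, J, I]
Visit O; enqueue R → queue [P, F, J, I, R]
Visit P; enqueue Q, K → queue [F, J, I, R, Q, K]
Visit F → queue [J, I, R, Q, K]
Visit J → queue [I, R, Q, K]
Visit I → queue [R, Q, K]
Visit R → queue [Q, K]
Visit Q; enqueue G → queue [K, G]
Visit K → queue [G]
Visit G; enqueue D → queue [D]
Visit D → queue []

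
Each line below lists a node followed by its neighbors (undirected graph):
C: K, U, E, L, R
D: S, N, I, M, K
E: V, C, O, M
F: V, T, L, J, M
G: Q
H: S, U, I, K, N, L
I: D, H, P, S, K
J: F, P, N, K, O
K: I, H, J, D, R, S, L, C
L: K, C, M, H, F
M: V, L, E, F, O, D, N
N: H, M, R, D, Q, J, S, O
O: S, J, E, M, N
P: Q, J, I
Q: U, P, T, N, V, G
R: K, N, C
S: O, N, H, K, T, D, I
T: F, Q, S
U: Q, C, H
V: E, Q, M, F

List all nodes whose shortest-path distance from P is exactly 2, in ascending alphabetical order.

Level 0: P
Level 1: I, J, Q
Level 2: D, F, G, H, K, N, O, S, T, U, V
Level 3: C, E, L, M, R

D, F, G, H, K, N, O, S, T, U, V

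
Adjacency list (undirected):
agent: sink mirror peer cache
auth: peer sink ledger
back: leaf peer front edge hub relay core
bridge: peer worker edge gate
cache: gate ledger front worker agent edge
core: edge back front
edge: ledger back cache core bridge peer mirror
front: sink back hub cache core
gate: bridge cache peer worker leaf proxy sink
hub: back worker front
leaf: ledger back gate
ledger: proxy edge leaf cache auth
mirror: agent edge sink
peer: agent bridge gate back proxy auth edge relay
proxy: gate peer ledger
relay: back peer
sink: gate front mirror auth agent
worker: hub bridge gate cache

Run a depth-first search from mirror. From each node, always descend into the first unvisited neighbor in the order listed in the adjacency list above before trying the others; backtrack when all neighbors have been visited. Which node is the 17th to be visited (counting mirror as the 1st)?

Visit mirror
mirror → agent
agent → sink
sink → gate
gate → bridge
bridge → peer
peer → back
back → leaf
leaf → ledger
ledger → proxy
ledger → edge
edge → cache
cache → front
front → hub
hub → worker
front → core
ledger → auth
back → relay

Visit order: mirror, agent, sink, gate, bridge, peer, back, leaf, ledger, proxy, edge, cache, front, hub, worker, core, auth, relay

auth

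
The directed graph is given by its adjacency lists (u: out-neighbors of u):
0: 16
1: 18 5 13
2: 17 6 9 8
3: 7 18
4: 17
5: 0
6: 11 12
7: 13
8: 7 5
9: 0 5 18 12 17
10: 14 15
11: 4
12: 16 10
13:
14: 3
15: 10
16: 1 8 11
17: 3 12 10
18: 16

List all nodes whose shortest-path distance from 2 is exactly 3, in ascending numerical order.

4, 13, 14, 15, 16

Level 0: 2
Level 1: 6, 8, 9, 17
Level 2: 0, 3, 5, 7, 10, 11, 12, 18
Level 3: 4, 13, 14, 15, 16
Level 4: 1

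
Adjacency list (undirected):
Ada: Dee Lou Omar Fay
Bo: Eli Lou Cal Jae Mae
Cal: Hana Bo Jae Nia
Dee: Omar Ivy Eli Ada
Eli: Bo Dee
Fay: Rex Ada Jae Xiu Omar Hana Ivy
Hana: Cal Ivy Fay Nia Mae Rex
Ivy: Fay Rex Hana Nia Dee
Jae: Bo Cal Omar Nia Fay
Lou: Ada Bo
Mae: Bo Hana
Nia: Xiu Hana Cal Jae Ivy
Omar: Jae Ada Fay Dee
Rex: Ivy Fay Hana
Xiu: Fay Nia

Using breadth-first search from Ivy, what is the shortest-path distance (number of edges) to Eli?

2

Level 0: Ivy
Level 1: Dee, Fay, Hana, Nia, Rex
Level 2: Ada, Cal, Eli, Jae, Mae, Omar, Xiu
Level 3: Bo, Lou
Eli first appears at level 2.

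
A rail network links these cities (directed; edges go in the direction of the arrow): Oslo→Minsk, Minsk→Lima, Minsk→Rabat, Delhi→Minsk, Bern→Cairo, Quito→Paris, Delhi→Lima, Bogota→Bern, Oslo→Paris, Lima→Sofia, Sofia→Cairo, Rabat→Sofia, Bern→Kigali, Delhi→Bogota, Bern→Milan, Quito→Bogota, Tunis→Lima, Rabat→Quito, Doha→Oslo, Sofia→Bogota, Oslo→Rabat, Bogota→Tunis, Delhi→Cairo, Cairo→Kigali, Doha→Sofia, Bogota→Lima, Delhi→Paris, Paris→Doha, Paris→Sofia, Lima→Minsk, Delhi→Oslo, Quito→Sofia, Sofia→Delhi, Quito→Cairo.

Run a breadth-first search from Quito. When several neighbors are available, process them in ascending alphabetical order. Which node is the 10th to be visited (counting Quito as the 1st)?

Doha

Visit Quito; enqueue Bogota, Cairo, Paris, Sofia → queue [Bogota, Cairo, Paris, Sofia]
Visit Bogota; enqueue Bern, Lima, Tunis → queue [Cairo, Paris, Sofia, Bern, Lima, Tunis]
Visit Cairo; enqueue Kigali → queue [Paris, Sofia, Bern, Lima, Tunis, Kigali]
Visit Paris; enqueue Doha → queue [Sofia, Bern, Lima, Tunis, Kigali, Doha]
Visit Sofia; enqueue Delhi → queue [Bern, Lima, Tunis, Kigali, Doha, Delhi]
Visit Bern; enqueue Milan → queue [Lima, Tunis, Kigali, Doha, Delhi, Milan]
Visit Lima; enqueue Minsk → queue [Tunis, Kigali, Doha, Delhi, Milan, Minsk]
Visit Tunis → queue [Kigali, Doha, Delhi, Milan, Minsk]
Visit Kigali → queue [Doha, Delhi, Milan, Minsk]
Visit Doha; enqueue Oslo → queue [Delhi, Milan, Minsk, Oslo]
Visit Delhi → queue [Milan, Minsk, Oslo]
Visit Milan → queue [Minsk, Oslo]
Visit Minsk; enqueue Rabat → queue [Oslo, Rabat]
Visit Oslo → queue [Rabat]
Visit Rabat → queue []

Visit order: Quito, Bogota, Cairo, Paris, Sofia, Bern, Lima, Tunis, Kigali, Doha, Delhi, Milan, Minsk, Oslo, Rabat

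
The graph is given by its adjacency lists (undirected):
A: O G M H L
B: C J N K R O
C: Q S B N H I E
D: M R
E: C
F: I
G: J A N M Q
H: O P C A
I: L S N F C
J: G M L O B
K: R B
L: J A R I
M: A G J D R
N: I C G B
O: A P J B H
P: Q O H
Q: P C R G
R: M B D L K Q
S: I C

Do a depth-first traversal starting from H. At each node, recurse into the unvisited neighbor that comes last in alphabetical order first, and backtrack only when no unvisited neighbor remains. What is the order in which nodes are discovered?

H, P, Q, R, M, J, O, B, N, I, S, C, E, L, A, G, F, K, D

Visit H
H → P
P → Q
Q → R
R → M
M → J
J → O
O → B
B → N
N → I
I → S
S → C
C → E
I → L
L → A
A → G
I → F
B → K
M → D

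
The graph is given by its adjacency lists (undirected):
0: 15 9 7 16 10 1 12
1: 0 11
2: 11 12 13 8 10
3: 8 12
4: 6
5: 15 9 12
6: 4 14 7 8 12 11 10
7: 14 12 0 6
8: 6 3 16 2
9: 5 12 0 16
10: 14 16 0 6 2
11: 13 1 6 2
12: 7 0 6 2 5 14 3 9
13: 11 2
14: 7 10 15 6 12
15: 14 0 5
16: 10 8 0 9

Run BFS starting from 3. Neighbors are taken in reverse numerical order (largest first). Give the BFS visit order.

Visit 3; enqueue 12, 8 → queue [12, 8]
Visit 12; enqueue 14, 9, 7, 6, 5, 2, 0 → queue [8, 14, 9, 7, 6, 5, 2, 0]
Visit 8; enqueue 16 → queue [14, 9, 7, 6, 5, 2, 0, 16]
Visit 14; enqueue 15, 10 → queue [9, 7, 6, 5, 2, 0, 16, 15, 10]
Visit 9 → queue [7, 6, 5, 2, 0, 16, 15, 10]
Visit 7 → queue [6, 5, 2, 0, 16, 15, 10]
Visit 6; enqueue 11, 4 → queue [5, 2, 0, 16, 15, 10, 11, 4]
Visit 5 → queue [2, 0, 16, 15, 10, 11, 4]
Visit 2; enqueue 13 → queue [0, 16, 15, 10, 11, 4, 13]
Visit 0; enqueue 1 → queue [16, 15, 10, 11, 4, 13, 1]
Visit 16 → queue [15, 10, 11, 4, 13, 1]
Visit 15 → queue [10, 11, 4, 13, 1]
Visit 10 → queue [11, 4, 13, 1]
Visit 11 → queue [4, 13, 1]
Visit 4 → queue [13, 1]
Visit 13 → queue [1]
Visit 1 → queue []

3 12 8 14 9 7 6 5 2 0 16 15 10 11 4 13 1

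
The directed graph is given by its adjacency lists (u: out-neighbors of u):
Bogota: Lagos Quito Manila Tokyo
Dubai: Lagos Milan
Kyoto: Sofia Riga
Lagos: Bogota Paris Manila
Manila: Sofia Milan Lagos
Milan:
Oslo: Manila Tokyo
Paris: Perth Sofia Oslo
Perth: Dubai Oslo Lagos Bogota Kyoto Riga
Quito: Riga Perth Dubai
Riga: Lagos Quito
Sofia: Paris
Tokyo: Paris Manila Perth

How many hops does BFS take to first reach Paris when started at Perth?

2

Level 0: Perth
Level 1: Bogota, Dubai, Kyoto, Lagos, Oslo, Riga
Level 2: Manila, Milan, Paris, Quito, Sofia, Tokyo
Paris first appears at level 2.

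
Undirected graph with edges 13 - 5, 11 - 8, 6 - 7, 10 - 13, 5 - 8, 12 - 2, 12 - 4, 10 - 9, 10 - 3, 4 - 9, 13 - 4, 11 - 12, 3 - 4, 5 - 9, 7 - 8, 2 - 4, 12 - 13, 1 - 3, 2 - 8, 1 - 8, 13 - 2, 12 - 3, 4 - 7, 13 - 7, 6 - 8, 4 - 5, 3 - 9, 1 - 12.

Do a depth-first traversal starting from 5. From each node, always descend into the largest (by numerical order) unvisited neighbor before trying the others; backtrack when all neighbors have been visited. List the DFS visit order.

Visit 5
5 → 13
13 → 12
12 → 11
11 → 8
8 → 7
7 → 6
7 → 4
4 → 9
9 → 10
10 → 3
3 → 1
4 → 2

5 → 13 → 12 → 11 → 8 → 7 → 6 → 4 → 9 → 10 → 3 → 1 → 2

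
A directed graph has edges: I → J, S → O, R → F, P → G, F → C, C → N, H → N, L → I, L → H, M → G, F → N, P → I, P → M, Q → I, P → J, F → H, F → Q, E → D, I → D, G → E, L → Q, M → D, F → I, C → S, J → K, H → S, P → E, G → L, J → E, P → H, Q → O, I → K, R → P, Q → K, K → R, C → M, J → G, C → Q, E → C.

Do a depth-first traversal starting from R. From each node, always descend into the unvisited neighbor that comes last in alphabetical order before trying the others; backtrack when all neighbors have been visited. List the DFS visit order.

Visit R
R → P
P → M
M → G
G → L
L → Q
Q → O
Q → K
Q → I
I → J
J → E
E → D
E → C
C → S
C → N
L → H
R → F

R → P → M → G → L → Q → O → K → I → J → E → D → C → S → N → H → F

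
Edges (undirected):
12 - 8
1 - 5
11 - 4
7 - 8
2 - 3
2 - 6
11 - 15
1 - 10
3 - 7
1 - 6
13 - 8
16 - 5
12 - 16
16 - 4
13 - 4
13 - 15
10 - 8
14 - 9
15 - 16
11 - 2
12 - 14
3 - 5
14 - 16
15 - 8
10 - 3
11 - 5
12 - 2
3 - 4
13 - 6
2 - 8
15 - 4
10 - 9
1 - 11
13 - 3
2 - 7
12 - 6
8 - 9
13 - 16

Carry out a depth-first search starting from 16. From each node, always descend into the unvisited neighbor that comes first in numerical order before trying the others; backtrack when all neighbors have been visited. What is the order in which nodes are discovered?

16, 4, 3, 2, 6, 1, 5, 11, 15, 8, 7, 9, 10, 14, 12, 13

Visit 16
16 → 4
4 → 3
3 → 2
2 → 6
6 → 1
1 → 5
5 → 11
11 → 15
15 → 8
8 → 7
8 → 9
9 → 10
9 → 14
14 → 12
8 → 13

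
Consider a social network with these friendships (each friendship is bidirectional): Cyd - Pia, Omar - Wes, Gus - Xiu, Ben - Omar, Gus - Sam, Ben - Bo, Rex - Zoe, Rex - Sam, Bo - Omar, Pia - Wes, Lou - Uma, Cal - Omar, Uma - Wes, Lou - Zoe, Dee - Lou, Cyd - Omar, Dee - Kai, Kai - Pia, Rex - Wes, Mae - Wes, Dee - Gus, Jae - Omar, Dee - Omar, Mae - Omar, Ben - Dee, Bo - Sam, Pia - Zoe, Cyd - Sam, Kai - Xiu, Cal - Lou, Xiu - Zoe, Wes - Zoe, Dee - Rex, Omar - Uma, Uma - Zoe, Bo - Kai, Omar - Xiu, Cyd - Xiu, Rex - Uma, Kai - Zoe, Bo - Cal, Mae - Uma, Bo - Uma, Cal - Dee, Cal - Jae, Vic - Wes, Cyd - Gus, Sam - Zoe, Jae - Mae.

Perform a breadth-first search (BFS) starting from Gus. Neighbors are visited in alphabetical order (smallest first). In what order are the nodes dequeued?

Gus → Cyd → Dee → Sam → Xiu → Omar → Pia → Ben → Cal → Kai → Lou → Rex → Bo → Zoe → Jae → Mae → Uma → Wes → Vic

Visit Gus; enqueue Cyd, Dee, Sam, Xiu → queue [Cyd, Dee, Sam, Xiu]
Visit Cyd; enqueue Omar, Pia → queue [Dee, Sam, Xiu, Omar, Pia]
Visit Dee; enqueue Ben, Cal, Kai, Lou, Rex → queue [Sam, Xiu, Omar, Pia, Ben, Cal, Kai, Lou, Rex]
Visit Sam; enqueue Bo, Zoe → queue [Xiu, Omar, Pia, Ben, Cal, Kai, Lou, Rex, Bo, Zoe]
Visit Xiu → queue [Omar, Pia, Ben, Cal, Kai, Lou, Rex, Bo, Zoe]
Visit Omar; enqueue Jae, Mae, Uma, Wes → queue [Pia, Ben, Cal, Kai, Lou, Rex, Bo, Zoe, Jae, Mae, Uma, Wes]
Visit Pia → queue [Ben, Cal, Kai, Lou, Rex, Bo, Zoe, Jae, Mae, Uma, Wes]
Visit Ben → queue [Cal, Kai, Lou, Rex, Bo, Zoe, Jae, Mae, Uma, Wes]
Visit Cal → queue [Kai, Lou, Rex, Bo, Zoe, Jae, Mae, Uma, Wes]
Visit Kai → queue [Lou, Rex, Bo, Zoe, Jae, Mae, Uma, Wes]
Visit Lou → queue [Rex, Bo, Zoe, Jae, Mae, Uma, Wes]
Visit Rex → queue [Bo, Zoe, Jae, Mae, Uma, Wes]
Visit Bo → queue [Zoe, Jae, Mae, Uma, Wes]
Visit Zoe → queue [Jae, Mae, Uma, Wes]
Visit Jae → queue [Mae, Uma, Wes]
Visit Mae → queue [Uma, Wes]
Visit Uma → queue [Wes]
Visit Wes; enqueue Vic → queue [Vic]
Visit Vic → queue []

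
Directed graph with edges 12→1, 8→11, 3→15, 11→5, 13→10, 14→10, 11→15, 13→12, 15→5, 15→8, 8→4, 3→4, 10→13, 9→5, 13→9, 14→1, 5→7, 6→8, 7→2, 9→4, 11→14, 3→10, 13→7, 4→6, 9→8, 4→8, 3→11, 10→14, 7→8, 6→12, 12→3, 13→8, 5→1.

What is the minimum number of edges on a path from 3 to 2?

4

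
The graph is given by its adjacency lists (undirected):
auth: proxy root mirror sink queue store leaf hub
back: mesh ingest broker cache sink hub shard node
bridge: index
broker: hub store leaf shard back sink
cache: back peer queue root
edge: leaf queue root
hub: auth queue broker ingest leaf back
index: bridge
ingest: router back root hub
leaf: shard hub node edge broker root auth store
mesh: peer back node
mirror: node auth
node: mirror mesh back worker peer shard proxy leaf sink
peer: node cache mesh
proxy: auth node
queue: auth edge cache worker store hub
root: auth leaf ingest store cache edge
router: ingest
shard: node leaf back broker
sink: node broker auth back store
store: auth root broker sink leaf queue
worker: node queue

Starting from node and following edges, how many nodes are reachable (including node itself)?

20

BFS from node visits: node, mirror, mesh, back, worker, peer, shard, proxy, leaf, sink, auth, ingest, broker, cache, hub, queue, edge, root, store, router
Reachable nodes: 20 of 22 total.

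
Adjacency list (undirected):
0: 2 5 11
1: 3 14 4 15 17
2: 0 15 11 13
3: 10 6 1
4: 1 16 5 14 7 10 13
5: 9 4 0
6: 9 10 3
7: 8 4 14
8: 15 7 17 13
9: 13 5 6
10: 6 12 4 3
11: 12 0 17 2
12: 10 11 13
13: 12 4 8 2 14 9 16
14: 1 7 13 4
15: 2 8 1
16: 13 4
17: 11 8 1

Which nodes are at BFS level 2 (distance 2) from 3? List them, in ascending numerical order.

Level 0: 3
Level 1: 1, 6, 10
Level 2: 4, 9, 12, 14, 15, 17
Level 3: 2, 5, 7, 8, 11, 13, 16
Level 4: 0

4, 9, 12, 14, 15, 17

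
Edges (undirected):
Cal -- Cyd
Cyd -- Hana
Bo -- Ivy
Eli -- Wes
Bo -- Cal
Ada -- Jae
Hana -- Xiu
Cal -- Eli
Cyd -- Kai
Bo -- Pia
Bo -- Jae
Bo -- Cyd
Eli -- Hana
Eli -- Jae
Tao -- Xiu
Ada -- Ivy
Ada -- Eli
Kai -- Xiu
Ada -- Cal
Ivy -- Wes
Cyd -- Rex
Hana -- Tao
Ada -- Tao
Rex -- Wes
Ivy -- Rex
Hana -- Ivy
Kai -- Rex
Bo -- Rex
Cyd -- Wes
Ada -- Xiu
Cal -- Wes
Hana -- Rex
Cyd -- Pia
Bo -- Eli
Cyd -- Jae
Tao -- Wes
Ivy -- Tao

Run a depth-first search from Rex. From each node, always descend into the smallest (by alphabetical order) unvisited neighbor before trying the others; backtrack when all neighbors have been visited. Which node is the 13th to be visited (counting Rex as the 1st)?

Wes

Visit Rex
Rex → Bo
Bo → Cal
Cal → Ada
Ada → Eli
Eli → Hana
Hana → Cyd
Cyd → Jae
Cyd → Kai
Kai → Xiu
Xiu → Tao
Tao → Ivy
Ivy → Wes
Cyd → Pia

Visit order: Rex, Bo, Cal, Ada, Eli, Hana, Cyd, Jae, Kai, Xiu, Tao, Ivy, Wes, Pia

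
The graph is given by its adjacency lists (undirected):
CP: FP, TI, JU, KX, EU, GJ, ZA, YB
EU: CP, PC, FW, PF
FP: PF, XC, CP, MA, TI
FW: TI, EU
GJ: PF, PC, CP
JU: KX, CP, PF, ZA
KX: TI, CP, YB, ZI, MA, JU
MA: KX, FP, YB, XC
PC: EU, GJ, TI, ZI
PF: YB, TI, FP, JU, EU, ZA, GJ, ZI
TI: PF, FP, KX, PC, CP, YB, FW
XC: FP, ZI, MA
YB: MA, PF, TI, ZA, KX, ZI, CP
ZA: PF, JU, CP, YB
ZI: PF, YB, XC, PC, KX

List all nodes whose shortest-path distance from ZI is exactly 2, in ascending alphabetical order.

Level 0: ZI
Level 1: KX, PC, PF, XC, YB
Level 2: CP, EU, FP, GJ, JU, MA, TI, ZA
Level 3: FW

CP, EU, FP, GJ, JU, MA, TI, ZA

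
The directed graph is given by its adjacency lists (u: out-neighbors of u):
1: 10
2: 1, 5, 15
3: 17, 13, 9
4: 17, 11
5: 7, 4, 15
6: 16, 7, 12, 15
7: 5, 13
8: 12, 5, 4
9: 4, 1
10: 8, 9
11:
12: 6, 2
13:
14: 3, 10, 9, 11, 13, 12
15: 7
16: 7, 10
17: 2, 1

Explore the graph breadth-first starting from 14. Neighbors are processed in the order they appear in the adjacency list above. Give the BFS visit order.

14, 3, 10, 9, 11, 13, 12, 17, 8, 4, 1, 6, 2, 5, 16, 7, 15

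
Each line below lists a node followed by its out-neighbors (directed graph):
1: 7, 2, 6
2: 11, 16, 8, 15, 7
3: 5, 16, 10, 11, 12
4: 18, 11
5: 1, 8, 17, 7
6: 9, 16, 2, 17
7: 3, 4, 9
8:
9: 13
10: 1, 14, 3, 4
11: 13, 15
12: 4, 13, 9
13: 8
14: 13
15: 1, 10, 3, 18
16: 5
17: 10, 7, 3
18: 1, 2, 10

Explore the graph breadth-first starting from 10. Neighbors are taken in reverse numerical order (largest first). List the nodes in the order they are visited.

Visit 10; enqueue 14, 4, 3, 1 → queue [14, 4, 3, 1]
Visit 14; enqueue 13 → queue [4, 3, 1, 13]
Visit 4; enqueue 18, 11 → queue [3, 1, 13, 18, 11]
Visit 3; enqueue 16, 12, 5 → queue [1, 13, 18, 11, 16, 12, 5]
Visit 1; enqueue 7, 6, 2 → queue [13, 18, 11, 16, 12, 5, 7, 6, 2]
Visit 13; enqueue 8 → queue [18, 11, 16, 12, 5, 7, 6, 2, 8]
Visit 18 → queue [11, 16, 12, 5, 7, 6, 2, 8]
Visit 11; enqueue 15 → queue [16, 12, 5, 7, 6, 2, 8, 15]
Visit 16 → queue [12, 5, 7, 6, 2, 8, 15]
Visit 12; enqueue 9 → queue [5, 7, 6, 2, 8, 15, 9]
Visit 5; enqueue 17 → queue [7, 6, 2, 8, 15, 9, 17]
Visit 7 → queue [6, 2, 8, 15, 9, 17]
Visit 6 → queue [2, 8, 15, 9, 17]
Visit 2 → queue [8, 15, 9, 17]
Visit 8 → queue [15, 9, 17]
Visit 15 → queue [9, 17]
Visit 9 → queue [17]
Visit 17 → queue []

10 -> 14 -> 4 -> 3 -> 1 -> 13 -> 18 -> 11 -> 16 -> 12 -> 5 -> 7 -> 6 -> 2 -> 8 -> 15 -> 9 -> 17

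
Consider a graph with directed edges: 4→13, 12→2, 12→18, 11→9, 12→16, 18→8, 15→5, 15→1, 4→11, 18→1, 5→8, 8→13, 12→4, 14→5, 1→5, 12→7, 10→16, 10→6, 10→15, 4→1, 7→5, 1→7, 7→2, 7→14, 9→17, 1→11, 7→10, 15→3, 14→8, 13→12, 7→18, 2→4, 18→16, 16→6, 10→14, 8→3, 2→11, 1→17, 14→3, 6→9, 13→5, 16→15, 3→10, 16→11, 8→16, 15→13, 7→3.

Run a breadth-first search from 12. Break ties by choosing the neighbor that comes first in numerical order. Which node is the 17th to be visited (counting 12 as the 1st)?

9

Visit 12; enqueue 2, 4, 7, 16, 18 → queue [2, 4, 7, 16, 18]
Visit 2; enqueue 11 → queue [4, 7, 16, 18, 11]
Visit 4; enqueue 1, 13 → queue [7, 16, 18, 11, 1, 13]
Visit 7; enqueue 3, 5, 10, 14 → queue [16, 18, 11, 1, 13, 3, 5, 10, 14]
Visit 16; enqueue 6, 15 → queue [18, 11, 1, 13, 3, 5, 10, 14, 6, 15]
Visit 18; enqueue 8 → queue [11, 1, 13, 3, 5, 10, 14, 6, 15, 8]
Visit 11; enqueue 9 → queue [1, 13, 3, 5, 10, 14, 6, 15, 8, 9]
Visit 1; enqueue 17 → queue [13, 3, 5, 10, 14, 6, 15, 8, 9, 17]
Visit 13 → queue [3, 5, 10, 14, 6, 15, 8, 9, 17]
Visit 3 → queue [5, 10, 14, 6, 15, 8, 9, 17]
Visit 5 → queue [10, 14, 6, 15, 8, 9, 17]
Visit 10 → queue [14, 6, 15, 8, 9, 17]
Visit 14 → queue [6, 15, 8, 9, 17]
Visit 6 → queue [15, 8, 9, 17]
Visit 15 → queue [8, 9, 17]
Visit 8 → queue [9, 17]
Visit 9 → queue [17]
Visit 17 → queue []

Visit order: 12, 2, 4, 7, 16, 18, 11, 1, 13, 3, 5, 10, 14, 6, 15, 8, 9, 17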